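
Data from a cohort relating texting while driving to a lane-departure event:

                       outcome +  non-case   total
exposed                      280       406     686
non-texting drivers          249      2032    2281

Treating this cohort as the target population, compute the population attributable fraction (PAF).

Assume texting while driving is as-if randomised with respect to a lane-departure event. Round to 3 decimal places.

p₁ = P(outcome | exposed) = 280/686 = 0.40816
p₀ = P(outcome | unexposed) = 249/2281 = 0.10916
Exposure prevalence π = 686/2967 = 0.23121; overall risk P(Y=1) = 0.17829.
Under exogeneity, PAF = [P(Y=1) − p₀]/P(Y=1).
PAF = (0.17829 − 0.10916) / 0.17829 ≈ 0.3877

PAF ≈ 0.388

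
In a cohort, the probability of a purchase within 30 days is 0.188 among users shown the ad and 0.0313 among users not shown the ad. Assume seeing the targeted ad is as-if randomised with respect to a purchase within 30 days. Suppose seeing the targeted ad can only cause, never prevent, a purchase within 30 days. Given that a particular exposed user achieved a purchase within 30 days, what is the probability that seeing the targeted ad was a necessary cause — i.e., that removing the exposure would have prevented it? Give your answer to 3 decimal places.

Let p₁ = 0.188, p₀ = 0.0313.
Under exogeneity and monotonicity, PN = (p₁ − p₀) / p₁.
PN = (0.188 − 0.0313) / 0.188 = 0.1567 / 0.188 ≈ 0.8335

PN ≈ 0.834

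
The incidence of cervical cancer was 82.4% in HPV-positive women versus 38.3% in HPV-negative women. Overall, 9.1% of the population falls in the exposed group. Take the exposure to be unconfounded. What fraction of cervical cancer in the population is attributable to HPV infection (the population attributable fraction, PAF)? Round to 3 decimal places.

PAF ≈ 0.095

p₁ = 0.824, p₀ = 0.383.
Overall risk P(Y=1) = π·p₁ + (1−π)·p₀ = 0.091×0.824 + 0.909×0.383 = 0.42313.
Under exogeneity, PAF = [P(Y=1) − p₀] / P(Y=1).
PAF = (0.42313 − 0.383) / 0.42313 ≈ 0.0948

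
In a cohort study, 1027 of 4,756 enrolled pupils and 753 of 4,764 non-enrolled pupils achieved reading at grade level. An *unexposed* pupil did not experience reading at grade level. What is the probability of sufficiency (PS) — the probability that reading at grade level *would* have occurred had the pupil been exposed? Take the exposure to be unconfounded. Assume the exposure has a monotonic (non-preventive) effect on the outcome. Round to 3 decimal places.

p₁ = P(outcome | exposed) = 1027/4756 = 0.21594
p₀ = P(outcome | unexposed) = 753/4764 = 0.15806
Under exogeneity and monotonicity, PS = (p₁ − p₀) / (1 − p₀).
PS = (0.21594 − 0.15806) / (1 − 0.15806) = 0.057877 / 0.84194 ≈ 0.0687

PS ≈ 0.069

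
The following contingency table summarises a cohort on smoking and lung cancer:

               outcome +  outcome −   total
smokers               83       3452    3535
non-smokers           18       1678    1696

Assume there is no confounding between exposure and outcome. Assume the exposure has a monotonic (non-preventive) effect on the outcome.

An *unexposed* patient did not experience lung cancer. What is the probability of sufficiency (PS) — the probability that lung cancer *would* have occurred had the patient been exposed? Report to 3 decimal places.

p₁ = P(outcome | exposed) = 83/3535 = 0.023479
p₀ = P(outcome | unexposed) = 18/1696 = 0.010613
Under exogeneity and monotonicity, PS = (p₁ − p₀)/(1 − p₀).
PS = (0.023479 − 0.010613) / 0.98939 ≈ 0.0130

PS ≈ 0.013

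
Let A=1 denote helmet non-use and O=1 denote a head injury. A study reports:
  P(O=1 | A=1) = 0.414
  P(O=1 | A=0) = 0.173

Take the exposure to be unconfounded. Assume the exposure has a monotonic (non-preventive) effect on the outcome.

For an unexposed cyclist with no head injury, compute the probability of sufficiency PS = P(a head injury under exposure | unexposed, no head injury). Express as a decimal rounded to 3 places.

PS ≈ 0.291

Let p₁ = 0.414, p₀ = 0.173.
Under exogeneity and monotonicity, PS = (p₁ − p₀) / (1 − p₀).
PS = (0.414 − 0.173) / (1 − 0.173) = 0.241 / 0.827 ≈ 0.2914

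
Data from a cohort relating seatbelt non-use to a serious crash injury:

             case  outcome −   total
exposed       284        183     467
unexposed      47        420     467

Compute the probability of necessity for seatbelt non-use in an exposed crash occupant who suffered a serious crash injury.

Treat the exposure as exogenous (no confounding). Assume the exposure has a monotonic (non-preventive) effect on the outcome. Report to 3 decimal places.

PN ≈ 0.835

p₁ = P(outcome | exposed) = 284/467 = 0.60814
p₀ = P(outcome | unexposed) = 47/467 = 0.10064
Under exogeneity and monotonicity, PN = (p₁ − p₀)/p₁.
PN = (0.60814 − 0.10064) / 0.60814 ≈ 0.8345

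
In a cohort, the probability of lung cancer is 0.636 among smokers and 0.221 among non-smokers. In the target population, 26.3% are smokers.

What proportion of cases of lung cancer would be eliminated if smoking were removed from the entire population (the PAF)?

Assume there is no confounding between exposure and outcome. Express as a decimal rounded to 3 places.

PAF ≈ 0.331

Let p₁ = 0.636, p₀ = 0.221.
Overall risk P(Y=1) = π·p₁ + (1−π)·p₀ = 0.263×0.636 + 0.737×0.221 = 0.33015.
Under exogeneity, PAF = [P(Y=1) − p₀] / P(Y=1).
PAF = (0.33015 − 0.221) / 0.33015 ≈ 0.3306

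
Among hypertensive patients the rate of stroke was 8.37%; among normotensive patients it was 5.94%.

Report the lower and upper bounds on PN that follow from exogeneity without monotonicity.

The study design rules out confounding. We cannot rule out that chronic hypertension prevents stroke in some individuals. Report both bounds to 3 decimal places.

p₁ = 0.0837, p₀ = 0.0594.
Under exogeneity alone the bounds on PN are max{0,(p₁−p₀)/p₁} ≤ PN ≤ min{1,(1−p₀)/p₁}.
  lower = (p₁ − p₀)/p₁ = 0.0243 / 0.0837 ≈ 0.2903
  upper = min{1, (1 − p₀)/p₁} = 0.9406 / 0.0837 ≈ 11.2378 → capped at 1

0.290 ≤ PN ≤ 1.000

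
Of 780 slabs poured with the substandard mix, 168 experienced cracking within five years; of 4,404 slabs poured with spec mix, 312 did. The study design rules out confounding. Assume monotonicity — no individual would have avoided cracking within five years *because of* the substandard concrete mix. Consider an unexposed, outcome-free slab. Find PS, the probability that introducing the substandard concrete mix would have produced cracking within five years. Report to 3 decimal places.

PS ≈ 0.156

p₁ = P(outcome | exposed) = 168/780 = 0.21538
p₀ = P(outcome | unexposed) = 312/4404 = 0.070845
Under exogeneity and monotonicity, PS = (p₁ − p₀) / (1 − p₀).
PS = (0.21538 − 0.070845) / (1 − 0.070845) = 0.14454 / 0.92916 ≈ 0.1556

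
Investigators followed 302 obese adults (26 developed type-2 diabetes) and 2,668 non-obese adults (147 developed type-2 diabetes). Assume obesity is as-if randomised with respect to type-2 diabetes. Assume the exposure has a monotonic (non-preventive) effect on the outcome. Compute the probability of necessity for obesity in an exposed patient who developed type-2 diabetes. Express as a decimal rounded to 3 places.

p₁ = P(outcome | exposed) = 26/302 = 0.086093
p₀ = P(outcome | unexposed) = 147/2668 = 0.055097
Under exogeneity and monotonicity, PN = (p₁ − p₀) / p₁.
PN = (0.086093 − 0.055097) / 0.086093 = 0.030995 / 0.086093 ≈ 0.3600

PN ≈ 0.360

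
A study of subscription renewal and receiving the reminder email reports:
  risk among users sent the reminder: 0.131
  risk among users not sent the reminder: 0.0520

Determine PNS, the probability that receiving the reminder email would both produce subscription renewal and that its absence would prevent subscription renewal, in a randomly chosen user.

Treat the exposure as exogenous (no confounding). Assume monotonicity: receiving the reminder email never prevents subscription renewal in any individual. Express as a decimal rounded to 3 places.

PNS ≈ 0.079

Let p₁ = 0.131, p₀ = 0.052.
Under exogeneity and monotonicity, PNS = p₁ − p₀.
PNS = 0.131 − 0.052 = 0.079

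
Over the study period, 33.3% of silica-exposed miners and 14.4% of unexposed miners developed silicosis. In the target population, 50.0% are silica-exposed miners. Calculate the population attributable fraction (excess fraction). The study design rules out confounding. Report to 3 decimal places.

PAF ≈ 0.396

p₁ = 0.333, p₀ = 0.144.
Overall risk P(Y=1) = π·p₁ + (1−π)·p₀ = 0.5×0.333 + 0.5×0.144 = 0.2385.
Under exogeneity, PAF = [P(Y=1) − p₀] / P(Y=1).
PAF = (0.2385 − 0.144) / 0.2385 ≈ 0.3962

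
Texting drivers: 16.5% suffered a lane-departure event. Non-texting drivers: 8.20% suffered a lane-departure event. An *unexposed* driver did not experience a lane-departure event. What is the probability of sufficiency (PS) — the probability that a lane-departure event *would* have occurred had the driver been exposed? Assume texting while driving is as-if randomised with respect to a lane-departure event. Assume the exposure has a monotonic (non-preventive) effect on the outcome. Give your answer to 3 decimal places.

PS ≈ 0.090

p₁ = 0.165, p₀ = 0.082.
Under exogeneity and monotonicity, PS = (p₁ − p₀) / (1 − p₀).
PS = (0.165 − 0.082) / (1 − 0.082) = 0.083 / 0.918 ≈ 0.0904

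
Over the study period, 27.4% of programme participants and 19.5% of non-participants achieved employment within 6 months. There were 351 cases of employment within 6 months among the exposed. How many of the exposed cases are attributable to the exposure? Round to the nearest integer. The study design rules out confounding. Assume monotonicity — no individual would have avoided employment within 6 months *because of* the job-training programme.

about 101 cases

p₁ = 0.274, p₀ = 0.195.
PN = (p₁ − p₀)/p₁ = (0.274 − 0.195) / 0.274 ≈ 0.28832.
Attributable cases ≈ PN × (exposed cases) = 0.28832 × 351 ≈ 101.20.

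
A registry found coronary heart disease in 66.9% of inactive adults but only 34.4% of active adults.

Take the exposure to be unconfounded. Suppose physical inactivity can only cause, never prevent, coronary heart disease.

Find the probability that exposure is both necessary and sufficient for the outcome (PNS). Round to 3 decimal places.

p₁ = 0.669, p₀ = 0.344.
Under exogeneity and monotonicity, PNS = p₁ − p₀.
PNS = 0.669 − 0.344 = 0.325

PNS ≈ 0.325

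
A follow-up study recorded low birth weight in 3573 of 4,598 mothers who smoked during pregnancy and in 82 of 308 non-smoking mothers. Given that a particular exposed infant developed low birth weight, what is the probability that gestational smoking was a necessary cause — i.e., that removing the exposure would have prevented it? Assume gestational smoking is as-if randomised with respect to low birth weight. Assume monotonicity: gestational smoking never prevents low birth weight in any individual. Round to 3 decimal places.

p₁ = P(outcome | exposed) = 3573/4598 = 0.77708
p₀ = P(outcome | unexposed) = 82/308 = 0.26623
Under exogeneity and monotonicity, PN = (p₁ − p₀) / p₁.
PN = (0.77708 − 0.26623) / 0.77708 = 0.51084 / 0.77708 ≈ 0.6574

PN ≈ 0.657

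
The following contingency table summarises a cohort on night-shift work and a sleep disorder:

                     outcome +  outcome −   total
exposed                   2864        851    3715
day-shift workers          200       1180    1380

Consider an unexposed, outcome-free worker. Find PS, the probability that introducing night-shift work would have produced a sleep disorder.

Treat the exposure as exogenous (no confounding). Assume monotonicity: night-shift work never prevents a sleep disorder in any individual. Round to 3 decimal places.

p₁ = P(outcome | exposed) = 2864/3715 = 0.77093
p₀ = P(outcome | unexposed) = 200/1380 = 0.14493
Under exogeneity and monotonicity, PS = (p₁ − p₀) / (1 − p₀).
PS = (0.77093 − 0.14493) / (1 − 0.14493) = 0.626 / 0.85507 ≈ 0.7321

PS ≈ 0.732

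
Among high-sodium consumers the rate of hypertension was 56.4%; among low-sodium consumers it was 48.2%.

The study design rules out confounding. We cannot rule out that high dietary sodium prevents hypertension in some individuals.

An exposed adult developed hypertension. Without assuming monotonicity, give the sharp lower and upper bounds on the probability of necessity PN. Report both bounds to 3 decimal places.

p₁ = 0.564, p₀ = 0.482.
Under exogeneity alone the bounds on PN are max{0,(p₁−p₀)/p₁} ≤ PN ≤ min{1,(1−p₀)/p₁}.
  lower = (p₁ − p₀)/p₁ = 0.082 / 0.564 ≈ 0.1454
  upper = min{1, (1 − p₀)/p₁} = 0.518 / 0.564 ≈ 0.9184

0.145 ≤ PN ≤ 0.918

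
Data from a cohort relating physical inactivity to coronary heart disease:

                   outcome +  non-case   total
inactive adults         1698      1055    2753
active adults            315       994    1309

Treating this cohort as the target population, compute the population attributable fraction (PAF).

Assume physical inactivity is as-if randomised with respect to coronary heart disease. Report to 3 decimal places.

p₁ = P(outcome | exposed) = 1698/2753 = 0.61678
p₀ = P(outcome | unexposed) = 315/1309 = 0.24064
Exposure prevalence π = 2753/4062 = 0.67774; overall risk P(Y=1) = 0.49557.
Under exogeneity, PAF = [P(Y=1) − p₀]/P(Y=1).
PAF = (0.49557 − 0.24064) / 0.49557 ≈ 0.5144

PAF ≈ 0.514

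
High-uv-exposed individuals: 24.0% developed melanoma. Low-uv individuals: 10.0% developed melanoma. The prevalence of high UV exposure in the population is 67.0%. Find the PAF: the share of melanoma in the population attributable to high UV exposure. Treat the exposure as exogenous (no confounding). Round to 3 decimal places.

PAF ≈ 0.484

p₁ = 0.24, p₀ = 0.1.
Overall risk P(Y=1) = π·p₁ + (1−π)·p₀ = 0.67×0.24 + 0.33×0.1 = 0.1938.
Under exogeneity, PAF = [P(Y=1) − p₀] / P(Y=1).
PAF = (0.1938 − 0.1) / 0.1938 ≈ 0.4840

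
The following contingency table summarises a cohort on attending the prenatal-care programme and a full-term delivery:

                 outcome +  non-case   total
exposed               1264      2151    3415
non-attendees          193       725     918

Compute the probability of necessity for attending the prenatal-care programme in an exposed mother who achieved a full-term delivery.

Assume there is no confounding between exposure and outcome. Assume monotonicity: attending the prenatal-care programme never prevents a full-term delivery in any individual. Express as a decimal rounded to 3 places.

PN ≈ 0.432

p₁ = P(outcome | exposed) = 1264/3415 = 0.37013
p₀ = P(outcome | unexposed) = 193/918 = 0.21024
Under exogeneity and monotonicity, PN = (p₁ − p₀) / p₁.
PN = (0.37013 − 0.21024) / 0.37013 = 0.15989 / 0.37013 ≈ 0.4320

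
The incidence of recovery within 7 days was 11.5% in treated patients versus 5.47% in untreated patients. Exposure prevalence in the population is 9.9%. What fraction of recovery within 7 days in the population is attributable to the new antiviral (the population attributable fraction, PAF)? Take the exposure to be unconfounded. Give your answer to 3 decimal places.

p₁ = 0.115, p₀ = 0.0547.
Overall risk P(Y=1) = π·p₁ + (1−π)·p₀ = 0.099×0.115 + 0.901×0.0547 = 0.06067.
Under exogeneity, PAF = [P(Y=1) − p₀] / P(Y=1).
PAF = (0.06067 − 0.0547) / 0.06067 ≈ 0.0984

PAF ≈ 0.098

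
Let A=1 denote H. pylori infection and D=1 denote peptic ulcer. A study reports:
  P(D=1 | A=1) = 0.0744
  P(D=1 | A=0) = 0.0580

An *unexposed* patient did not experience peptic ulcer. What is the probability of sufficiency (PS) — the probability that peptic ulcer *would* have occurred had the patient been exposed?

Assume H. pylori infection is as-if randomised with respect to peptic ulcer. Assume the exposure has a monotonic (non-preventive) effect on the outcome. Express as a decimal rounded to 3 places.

Let p₁ = 0.0744, p₀ = 0.058.
Under exogeneity and monotonicity, PS = (p₁ − p₀) / (1 − p₀).
PS = (0.0744 − 0.058) / (1 − 0.058) = 0.0164 / 0.942 ≈ 0.0174

PS ≈ 0.017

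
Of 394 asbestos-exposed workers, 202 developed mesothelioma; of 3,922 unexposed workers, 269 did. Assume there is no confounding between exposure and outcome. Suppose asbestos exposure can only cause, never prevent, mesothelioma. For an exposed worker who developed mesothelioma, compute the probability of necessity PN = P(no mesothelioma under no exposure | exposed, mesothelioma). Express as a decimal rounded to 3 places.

p₁ = P(outcome | exposed) = 202/394 = 0.51269
p₀ = P(outcome | unexposed) = 269/3922 = 0.068587
Under exogeneity and monotonicity, PN = (p₁ − p₀) / p₁.
PN = (0.51269 − 0.068587) / 0.51269 = 0.4441 / 0.51269 ≈ 0.8662

PN ≈ 0.866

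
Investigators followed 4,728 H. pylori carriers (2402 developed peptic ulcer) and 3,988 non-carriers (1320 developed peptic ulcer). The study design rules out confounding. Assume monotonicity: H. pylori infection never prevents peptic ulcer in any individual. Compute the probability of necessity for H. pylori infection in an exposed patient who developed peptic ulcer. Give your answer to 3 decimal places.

PN ≈ 0.348

p₁ = P(outcome | exposed) = 2402/4728 = 0.50804
p₀ = P(outcome | unexposed) = 1320/3988 = 0.33099
Under exogeneity and monotonicity, PN = (p₁ − p₀) / p₁.
PN = (0.50804 − 0.33099) / 0.50804 = 0.17704 / 0.50804 ≈ 0.3485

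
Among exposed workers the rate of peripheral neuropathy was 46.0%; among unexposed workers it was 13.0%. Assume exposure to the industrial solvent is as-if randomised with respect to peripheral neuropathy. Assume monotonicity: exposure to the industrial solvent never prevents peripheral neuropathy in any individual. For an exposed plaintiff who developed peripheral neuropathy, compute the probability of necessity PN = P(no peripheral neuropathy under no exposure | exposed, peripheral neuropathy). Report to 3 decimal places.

PN ≈ 0.717

p₁ = 0.46, p₀ = 0.13.
Under exogeneity and monotonicity, PN = (p₁ − p₀) / p₁.
PN = (0.46 − 0.13) / 0.46 = 0.33 / 0.46 ≈ 0.7174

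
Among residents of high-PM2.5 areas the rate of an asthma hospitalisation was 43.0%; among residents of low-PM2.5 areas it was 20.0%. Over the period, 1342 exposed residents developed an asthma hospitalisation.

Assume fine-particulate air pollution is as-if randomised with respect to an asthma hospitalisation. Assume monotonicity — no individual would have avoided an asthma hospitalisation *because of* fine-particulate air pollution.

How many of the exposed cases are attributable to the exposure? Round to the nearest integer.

about 718 cases

p₁ = 0.43, p₀ = 0.2.
PN = (p₁ − p₀)/p₁ = (0.43 − 0.2) / 0.43 ≈ 0.53488.
Attributable cases ≈ PN × (exposed cases) = 0.53488 × 1342 ≈ 717.81.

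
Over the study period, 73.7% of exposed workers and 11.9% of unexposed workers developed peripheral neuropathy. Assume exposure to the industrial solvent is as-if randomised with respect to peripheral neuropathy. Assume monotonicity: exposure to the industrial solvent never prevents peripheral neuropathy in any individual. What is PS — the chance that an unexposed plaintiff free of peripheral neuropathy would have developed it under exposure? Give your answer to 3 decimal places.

PS ≈ 0.701

p₁ = 0.737, p₀ = 0.119.
Under exogeneity and monotonicity, PS = (p₁ − p₀) / (1 − p₀).
PS = (0.737 − 0.119) / (1 − 0.119) = 0.618 / 0.881 ≈ 0.7015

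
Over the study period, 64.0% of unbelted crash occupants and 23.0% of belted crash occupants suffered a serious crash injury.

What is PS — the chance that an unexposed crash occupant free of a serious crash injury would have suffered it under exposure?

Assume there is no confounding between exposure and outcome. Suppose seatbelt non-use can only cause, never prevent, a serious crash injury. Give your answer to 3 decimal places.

PS ≈ 0.532

p₁ = 0.64, p₀ = 0.23.
Under exogeneity and monotonicity, PS = (p₁ − p₀) / (1 − p₀).
PS = (0.64 − 0.23) / (1 − 0.23) = 0.41 / 0.77 ≈ 0.5325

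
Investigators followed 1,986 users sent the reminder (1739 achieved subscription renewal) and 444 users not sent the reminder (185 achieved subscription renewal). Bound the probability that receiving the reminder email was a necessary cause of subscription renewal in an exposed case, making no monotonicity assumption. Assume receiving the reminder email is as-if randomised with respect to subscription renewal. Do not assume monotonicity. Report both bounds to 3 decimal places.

p₁ = P(outcome | exposed) = 1739/1986 = 0.87563
p₀ = P(outcome | unexposed) = 185/444 = 0.41667
Under exogeneity alone the bounds on PN are max{0,(p₁−p₀)/p₁} ≤ PN ≤ min{1,(1−p₀)/p₁}.
  lower = (p₁ − p₀)/p₁ = 0.45896 / 0.87563 ≈ 0.5242
  upper = min{1, (1 − p₀)/p₁} = 0.58333 / 0.87563 ≈ 0.6662

0.524 ≤ PN ≤ 0.666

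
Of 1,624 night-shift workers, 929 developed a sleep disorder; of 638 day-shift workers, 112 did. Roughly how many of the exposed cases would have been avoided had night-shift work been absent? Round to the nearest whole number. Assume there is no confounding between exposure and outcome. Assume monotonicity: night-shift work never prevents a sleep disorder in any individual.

about 644 cases

p₁ = P(outcome | exposed) = 929/1624 = 0.57204
p₀ = P(outcome | unexposed) = 112/638 = 0.17555
PN = (p₁ − p₀)/p₁ = (0.57204 − 0.17555) / 0.57204 ≈ 0.69312.
Attributable cases ≈ PN × (exposed cases) = 0.69312 × 929 ≈ 643.91.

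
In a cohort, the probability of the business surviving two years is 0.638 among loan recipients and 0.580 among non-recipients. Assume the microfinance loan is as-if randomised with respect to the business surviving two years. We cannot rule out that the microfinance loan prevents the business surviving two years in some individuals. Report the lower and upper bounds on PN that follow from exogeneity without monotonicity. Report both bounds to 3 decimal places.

Let p₁ = 0.638, p₀ = 0.58.
Under exogeneity alone the bounds on PN are max{0,(p₁−p₀)/p₁} ≤ PN ≤ min{1,(1−p₀)/p₁}.
  lower = (p₁ − p₀)/p₁ = 0.058 / 0.638 ≈ 0.0909
  upper = min{1, (1 − p₀)/p₁} = 0.42 / 0.638 ≈ 0.6583

0.091 ≤ PN ≤ 0.658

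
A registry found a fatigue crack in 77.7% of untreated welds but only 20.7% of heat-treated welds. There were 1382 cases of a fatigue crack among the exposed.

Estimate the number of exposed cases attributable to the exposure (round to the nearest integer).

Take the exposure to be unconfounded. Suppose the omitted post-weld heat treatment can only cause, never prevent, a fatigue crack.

p₁ = 0.777, p₀ = 0.207.
PN = (p₁ − p₀)/p₁ = (0.777 − 0.207) / 0.777 ≈ 0.73359.
Attributable cases ≈ PN × (exposed cases) = 0.73359 × 1382 ≈ 1013.82.

about 1014 cases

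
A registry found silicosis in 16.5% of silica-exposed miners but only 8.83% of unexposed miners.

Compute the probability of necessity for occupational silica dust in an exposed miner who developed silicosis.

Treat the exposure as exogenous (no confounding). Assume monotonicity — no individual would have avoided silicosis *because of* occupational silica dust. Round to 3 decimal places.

PN ≈ 0.465

p₁ = 0.165, p₀ = 0.0883.
Under exogeneity and monotonicity, PN = (p₁ − p₀) / p₁.
PN = (0.165 − 0.0883) / 0.165 = 0.0767 / 0.165 ≈ 0.4648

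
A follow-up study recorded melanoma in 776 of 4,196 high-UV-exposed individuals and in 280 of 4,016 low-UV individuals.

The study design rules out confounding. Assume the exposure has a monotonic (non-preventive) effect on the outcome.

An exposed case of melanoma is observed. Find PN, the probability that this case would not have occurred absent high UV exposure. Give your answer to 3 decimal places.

p₁ = P(outcome | exposed) = 776/4196 = 0.18494
p₀ = P(outcome | unexposed) = 280/4016 = 0.069721
Under exogeneity and monotonicity, PN = (p₁ − p₀) / p₁.
PN = (0.18494 − 0.069721) / 0.18494 = 0.11522 / 0.18494 ≈ 0.6230

PN ≈ 0.623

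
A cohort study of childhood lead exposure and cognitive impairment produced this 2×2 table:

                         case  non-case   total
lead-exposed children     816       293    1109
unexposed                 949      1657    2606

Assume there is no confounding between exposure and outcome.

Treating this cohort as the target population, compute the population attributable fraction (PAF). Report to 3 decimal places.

p₁ = P(outcome | exposed) = 816/1109 = 0.7358
p₀ = P(outcome | unexposed) = 949/2606 = 0.36416
Exposure prevalence π = 1109/3715 = 0.29852; overall risk P(Y=1) = 0.4751.
Under exogeneity, PAF = [P(Y=1) − p₀]/P(Y=1).
PAF = (0.4751 − 0.36416) / 0.4751 ≈ 0.2335

PAF ≈ 0.234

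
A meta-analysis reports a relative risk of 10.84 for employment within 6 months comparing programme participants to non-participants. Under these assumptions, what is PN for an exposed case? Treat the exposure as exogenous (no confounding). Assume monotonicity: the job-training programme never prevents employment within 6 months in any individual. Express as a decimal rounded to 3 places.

Under exogeneity and monotonicity, PN = (RR − 1) / RR = 1 − 1/RR.
PN = (10.84 − 1) / 10.84 = 9.84 / 10.84 ≈ 0.9077

PN ≈ 0.908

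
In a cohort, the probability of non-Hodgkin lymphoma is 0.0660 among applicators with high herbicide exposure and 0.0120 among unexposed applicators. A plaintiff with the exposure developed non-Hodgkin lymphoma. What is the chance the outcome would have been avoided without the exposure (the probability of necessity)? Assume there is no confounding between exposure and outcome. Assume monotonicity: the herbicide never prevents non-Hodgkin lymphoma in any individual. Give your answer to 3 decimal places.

PN ≈ 0.818

Let p₁ = 0.066, p₀ = 0.012.
Under exogeneity and monotonicity, PN = (p₁ − p₀) / p₁.
PN = (0.066 − 0.012) / 0.066 = 0.054 / 0.066 ≈ 0.8182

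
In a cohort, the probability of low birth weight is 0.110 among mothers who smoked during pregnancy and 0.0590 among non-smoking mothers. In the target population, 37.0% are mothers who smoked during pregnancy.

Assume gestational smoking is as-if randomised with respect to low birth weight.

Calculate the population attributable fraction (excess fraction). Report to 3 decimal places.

Let p₁ = 0.11, p₀ = 0.059.
Overall risk P(Y=1) = π·p₁ + (1−π)·p₀ = 0.37×0.11 + 0.63×0.059 = 0.07787.
Under exogeneity, PAF = [P(Y=1) − p₀] / P(Y=1).
PAF = (0.07787 − 0.059) / 0.07787 ≈ 0.2423

PAF ≈ 0.242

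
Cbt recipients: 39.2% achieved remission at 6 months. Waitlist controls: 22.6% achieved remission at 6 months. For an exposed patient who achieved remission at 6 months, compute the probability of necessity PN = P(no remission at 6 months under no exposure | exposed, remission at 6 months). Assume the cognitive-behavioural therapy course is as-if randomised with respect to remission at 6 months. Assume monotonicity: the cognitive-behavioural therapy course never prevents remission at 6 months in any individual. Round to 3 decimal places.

PN ≈ 0.423

p₁ = 0.392, p₀ = 0.226.
Under exogeneity and monotonicity, PN = (p₁ − p₀) / p₁.
PN = (0.392 − 0.226) / 0.392 = 0.166 / 0.392 ≈ 0.4235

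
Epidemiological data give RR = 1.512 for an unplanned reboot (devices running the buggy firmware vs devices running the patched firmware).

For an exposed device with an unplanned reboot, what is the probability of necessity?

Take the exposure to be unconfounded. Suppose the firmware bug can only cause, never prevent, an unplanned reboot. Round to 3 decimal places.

Under exogeneity and monotonicity, PN = (RR − 1) / RR = 1 − 1/RR.
PN = (1.512 − 1) / 1.512 = 0.512 / 1.512 ≈ 0.3386

PN ≈ 0.339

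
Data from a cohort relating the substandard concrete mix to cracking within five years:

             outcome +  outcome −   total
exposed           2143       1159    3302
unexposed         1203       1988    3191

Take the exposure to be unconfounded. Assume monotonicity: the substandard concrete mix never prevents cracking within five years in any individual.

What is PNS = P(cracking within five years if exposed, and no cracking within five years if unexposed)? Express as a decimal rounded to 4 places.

PNS ≈ 0.2720

p₁ = P(outcome | exposed) = 2143/3302 = 0.649
p₀ = P(outcome | unexposed) = 1203/3191 = 0.377
Under exogeneity and monotonicity, PNS = p₁ − p₀.
PNS = 0.649 − 0.377 = 0.272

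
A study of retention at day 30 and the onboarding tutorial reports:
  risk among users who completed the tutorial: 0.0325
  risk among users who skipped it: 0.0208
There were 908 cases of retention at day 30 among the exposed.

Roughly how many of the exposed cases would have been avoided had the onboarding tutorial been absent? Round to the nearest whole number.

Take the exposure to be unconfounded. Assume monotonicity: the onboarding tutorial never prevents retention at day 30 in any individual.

about 327 cases

Let p₁ = 0.0325, p₀ = 0.0208.
PN = (p₁ − p₀)/p₁ = (0.0325 − 0.0208) / 0.0325 ≈ 0.36000.
Attributable cases ≈ PN × (exposed cases) = 0.36000 × 908 ≈ 326.88.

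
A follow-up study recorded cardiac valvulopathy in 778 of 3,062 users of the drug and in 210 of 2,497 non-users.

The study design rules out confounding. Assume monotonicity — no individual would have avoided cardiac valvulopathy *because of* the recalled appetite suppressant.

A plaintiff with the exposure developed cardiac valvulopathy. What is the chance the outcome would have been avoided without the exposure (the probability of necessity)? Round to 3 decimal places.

p₁ = P(outcome | exposed) = 778/3062 = 0.25408
p₀ = P(outcome | unexposed) = 210/2497 = 0.084101
Under exogeneity and monotonicity, PN = (p₁ − p₀) / p₁.
PN = (0.25408 − 0.084101) / 0.25408 = 0.16998 / 0.25408 ≈ 0.6690

PN ≈ 0.669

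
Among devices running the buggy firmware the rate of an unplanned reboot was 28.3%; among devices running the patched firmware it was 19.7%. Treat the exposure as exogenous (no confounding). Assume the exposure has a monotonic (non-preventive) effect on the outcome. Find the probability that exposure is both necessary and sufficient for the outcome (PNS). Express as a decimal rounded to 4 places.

p₁ = 0.283, p₀ = 0.197.
Under exogeneity and monotonicity, PNS = p₁ − p₀.
PNS = 0.283 − 0.197 = 0.086

PNS ≈ 0.0860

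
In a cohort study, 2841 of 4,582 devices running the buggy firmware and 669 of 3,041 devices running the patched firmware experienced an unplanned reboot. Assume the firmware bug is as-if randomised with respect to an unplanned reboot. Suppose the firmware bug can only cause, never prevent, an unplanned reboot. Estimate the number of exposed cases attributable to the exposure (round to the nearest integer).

about 1833 cases

p₁ = P(outcome | exposed) = 2841/4582 = 0.62003
p₀ = P(outcome | unexposed) = 669/3041 = 0.21999
PN = (p₁ − p₀)/p₁ = (0.62003 − 0.21999) / 0.62003 ≈ 0.64519.
Attributable cases ≈ PN × (exposed cases) = 0.64519 × 2841 ≈ 1832.99.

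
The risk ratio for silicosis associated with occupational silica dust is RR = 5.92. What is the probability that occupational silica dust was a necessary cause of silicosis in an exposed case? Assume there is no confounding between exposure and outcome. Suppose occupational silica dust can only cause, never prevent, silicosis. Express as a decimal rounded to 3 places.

PN ≈ 0.831

Under exogeneity and monotonicity, PN = (RR − 1) / RR = 1 − 1/RR.
PN = (5.92 − 1) / 5.92 = 4.92 / 5.92 ≈ 0.8311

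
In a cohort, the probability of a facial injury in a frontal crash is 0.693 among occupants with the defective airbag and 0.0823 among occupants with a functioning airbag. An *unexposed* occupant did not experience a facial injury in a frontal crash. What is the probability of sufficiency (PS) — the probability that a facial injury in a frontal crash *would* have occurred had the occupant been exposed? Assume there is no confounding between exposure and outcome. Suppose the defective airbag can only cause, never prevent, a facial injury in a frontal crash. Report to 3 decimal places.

Let p₁ = 0.693, p₀ = 0.0823.
Under exogeneity and monotonicity, PS = (p₁ − p₀) / (1 − p₀).
PS = (0.693 − 0.0823) / (1 − 0.0823) = 0.6107 / 0.9177 ≈ 0.6655

PS ≈ 0.665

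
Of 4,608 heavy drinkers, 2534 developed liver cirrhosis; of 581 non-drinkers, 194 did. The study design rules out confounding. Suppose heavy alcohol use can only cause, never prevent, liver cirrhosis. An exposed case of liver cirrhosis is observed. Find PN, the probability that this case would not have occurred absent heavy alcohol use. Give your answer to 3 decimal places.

PN ≈ 0.393

p₁ = P(outcome | exposed) = 2534/4608 = 0.54991
p₀ = P(outcome | unexposed) = 194/581 = 0.33391
Under exogeneity and monotonicity, PN = (p₁ − p₀) / p₁.
PN = (0.54991 − 0.33391) / 0.54991 = 0.21601 / 0.54991 ≈ 0.3928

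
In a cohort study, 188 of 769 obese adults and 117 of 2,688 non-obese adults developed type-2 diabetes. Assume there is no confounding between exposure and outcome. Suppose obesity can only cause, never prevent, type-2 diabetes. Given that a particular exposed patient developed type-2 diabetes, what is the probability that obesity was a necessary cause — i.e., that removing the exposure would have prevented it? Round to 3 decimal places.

p₁ = P(outcome | exposed) = 188/769 = 0.24447
p₀ = P(outcome | unexposed) = 117/2688 = 0.043527
Under exogeneity and monotonicity, PN = (p₁ − p₀) / p₁.
PN = (0.24447 − 0.043527) / 0.24447 = 0.20095 / 0.24447 ≈ 0.8220

PN ≈ 0.822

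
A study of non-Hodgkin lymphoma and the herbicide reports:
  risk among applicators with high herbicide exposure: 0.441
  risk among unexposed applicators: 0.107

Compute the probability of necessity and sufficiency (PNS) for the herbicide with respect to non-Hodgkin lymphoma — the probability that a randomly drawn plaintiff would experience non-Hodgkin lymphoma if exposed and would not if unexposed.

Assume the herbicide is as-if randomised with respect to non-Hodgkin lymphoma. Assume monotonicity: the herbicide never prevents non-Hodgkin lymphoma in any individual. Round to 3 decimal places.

PNS ≈ 0.334

Let p₁ = 0.441, p₀ = 0.107.
Under exogeneity and monotonicity, PNS = p₁ − p₀.
PNS = 0.441 − 0.107 = 0.334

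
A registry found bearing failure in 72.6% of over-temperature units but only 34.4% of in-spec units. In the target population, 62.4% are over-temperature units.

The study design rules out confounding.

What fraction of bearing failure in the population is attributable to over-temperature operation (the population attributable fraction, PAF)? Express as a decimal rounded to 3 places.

p₁ = 0.726, p₀ = 0.344.
Overall risk P(Y=1) = π·p₁ + (1−π)·p₀ = 0.624×0.726 + 0.376×0.344 = 0.58237.
Under exogeneity, PAF = [P(Y=1) − p₀] / P(Y=1).
PAF = (0.58237 − 0.344) / 0.58237 ≈ 0.4093

PAF ≈ 0.409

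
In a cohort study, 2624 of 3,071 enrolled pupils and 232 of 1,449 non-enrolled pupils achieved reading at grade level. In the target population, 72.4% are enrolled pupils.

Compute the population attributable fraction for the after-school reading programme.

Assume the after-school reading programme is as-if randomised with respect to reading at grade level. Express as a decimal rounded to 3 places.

p₁ = P(outcome | exposed) = 2624/3071 = 0.85444
p₀ = P(outcome | unexposed) = 232/1449 = 0.16011
Overall risk P(Y=1) = π·p₁ + (1−π)·p₀ = 0.724×0.85444 + 0.276×0.16011 = 0.66281.
Under exogeneity, PAF = [P(Y=1) − p₀] / P(Y=1).
PAF = (0.66281 − 0.16011) / 0.66281 ≈ 0.7584

PAF ≈ 0.758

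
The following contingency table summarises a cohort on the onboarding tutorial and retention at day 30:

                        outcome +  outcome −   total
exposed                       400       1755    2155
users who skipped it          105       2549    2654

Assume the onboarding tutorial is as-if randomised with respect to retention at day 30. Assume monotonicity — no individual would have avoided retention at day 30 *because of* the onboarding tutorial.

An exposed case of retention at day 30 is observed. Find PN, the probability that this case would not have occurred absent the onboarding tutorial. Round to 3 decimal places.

p₁ = P(outcome | exposed) = 400/2155 = 0.18561
p₀ = P(outcome | unexposed) = 105/2654 = 0.039563
Under exogeneity and monotonicity, PN = (p₁ − p₀)/p₁.
PN = (0.18561 − 0.039563) / 0.18561 ≈ 0.7869

PN ≈ 0.787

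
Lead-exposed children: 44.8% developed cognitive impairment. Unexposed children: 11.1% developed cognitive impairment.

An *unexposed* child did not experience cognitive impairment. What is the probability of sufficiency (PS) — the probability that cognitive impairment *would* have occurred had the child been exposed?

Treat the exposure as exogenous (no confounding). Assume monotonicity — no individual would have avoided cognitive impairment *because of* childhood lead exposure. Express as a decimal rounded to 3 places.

PS ≈ 0.379

p₁ = 0.448, p₀ = 0.111.
Under exogeneity and monotonicity, PS = (p₁ − p₀) / (1 − p₀).
PS = (0.448 − 0.111) / (1 − 0.111) = 0.337 / 0.889 ≈ 0.3791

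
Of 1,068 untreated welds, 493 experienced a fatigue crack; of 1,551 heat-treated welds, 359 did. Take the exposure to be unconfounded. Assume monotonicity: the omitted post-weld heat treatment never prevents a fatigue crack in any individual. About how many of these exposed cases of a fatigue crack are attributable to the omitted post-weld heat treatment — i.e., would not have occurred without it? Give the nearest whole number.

about 246 cases

p₁ = P(outcome | exposed) = 493/1068 = 0.46161
p₀ = P(outcome | unexposed) = 359/1551 = 0.23146
PN = (p₁ − p₀)/p₁ = (0.46161 − 0.23146) / 0.46161 ≈ 0.49857.
Attributable cases ≈ PN × (exposed cases) = 0.49857 × 493 ≈ 245.80.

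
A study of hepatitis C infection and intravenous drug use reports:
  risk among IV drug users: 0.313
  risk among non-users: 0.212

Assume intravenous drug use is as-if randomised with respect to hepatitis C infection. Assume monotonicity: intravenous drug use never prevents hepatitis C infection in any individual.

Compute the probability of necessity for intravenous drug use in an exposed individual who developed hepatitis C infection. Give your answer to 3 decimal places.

Let p₁ = 0.313, p₀ = 0.212.
Under exogeneity and monotonicity, PN = (p₁ − p₀) / p₁.
PN = (0.313 − 0.212) / 0.313 = 0.101 / 0.313 ≈ 0.3227

PN ≈ 0.323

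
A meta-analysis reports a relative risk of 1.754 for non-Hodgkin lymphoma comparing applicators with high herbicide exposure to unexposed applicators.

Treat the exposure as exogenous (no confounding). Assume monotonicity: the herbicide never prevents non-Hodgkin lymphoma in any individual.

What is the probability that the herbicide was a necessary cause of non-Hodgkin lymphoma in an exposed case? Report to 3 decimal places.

PN ≈ 0.430

Under exogeneity and monotonicity, PN = (RR − 1) / RR = 1 − 1/RR.
PN = (1.754 − 1) / 1.754 = 0.754 / 1.754 ≈ 0.4299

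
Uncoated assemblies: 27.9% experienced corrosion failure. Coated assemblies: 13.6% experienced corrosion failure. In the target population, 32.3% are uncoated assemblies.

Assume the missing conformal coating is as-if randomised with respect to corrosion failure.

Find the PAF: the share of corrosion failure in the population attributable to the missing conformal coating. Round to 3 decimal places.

PAF ≈ 0.254

p₁ = 0.279, p₀ = 0.136.
Overall risk P(Y=1) = π·p₁ + (1−π)·p₀ = 0.323×0.279 + 0.677×0.136 = 0.18219.
Under exogeneity, PAF = [P(Y=1) − p₀] / P(Y=1).
PAF = (0.18219 − 0.136) / 0.18219 ≈ 0.2535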